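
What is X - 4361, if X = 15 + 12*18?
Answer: -4130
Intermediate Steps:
X = 231 (X = 15 + 216 = 231)
X - 4361 = 231 - 4361 = -4130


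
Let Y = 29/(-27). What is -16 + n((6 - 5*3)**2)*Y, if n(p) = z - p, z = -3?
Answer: 668/9 ≈ 74.222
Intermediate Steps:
n(p) = -3 - p
Y = -29/27 (Y = 29*(-1/27) = -29/27 ≈ -1.0741)
-16 + n((6 - 5*3)**2)*Y = -16 + (-3 - (6 - 5*3)**2)*(-29/27) = -16 + (-3 - (6 - 15)**2)*(-29/27) = -16 + (-3 - 1*(-9)**2)*(-29/27) = -16 + (-3 - 1*81)*(-29/27) = -16 + (-3 - 81)*(-29/27) = -16 - 84*(-29/27) = -16 + 812/9 = 668/9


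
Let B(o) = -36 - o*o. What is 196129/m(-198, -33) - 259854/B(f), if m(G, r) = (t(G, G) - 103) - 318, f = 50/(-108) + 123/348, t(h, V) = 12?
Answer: 973264463125487/144482077417 ≈ 6736.2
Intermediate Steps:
f = -343/3132 (f = 50*(-1/108) + 123*(1/348) = -25/54 + 41/116 = -343/3132 ≈ -0.10951)
m(G, r) = -409 (m(G, r) = (12 - 103) - 318 = -91 - 318 = -409)
B(o) = -36 - o**2
196129/m(-198, -33) - 259854/B(f) = 196129/(-409) - 259854/(-36 - (-343/3132)**2) = 196129*(-1/409) - 259854/(-36 - 1*117649/9809424) = -196129/409 - 259854/(-36 - 117649/9809424) = -196129/409 - 259854/(-353256913/9809424) = -196129/409 - 259854*(-9809424/353256913) = -196129/409 + 2549018064096/353256913 = 973264463125487/144482077417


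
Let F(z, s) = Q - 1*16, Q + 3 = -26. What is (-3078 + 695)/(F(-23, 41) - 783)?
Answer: 2383/828 ≈ 2.8780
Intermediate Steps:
Q = -29 (Q = -3 - 26 = -29)
F(z, s) = -45 (F(z, s) = -29 - 1*16 = -29 - 16 = -45)
(-3078 + 695)/(F(-23, 41) - 783) = (-3078 + 695)/(-45 - 783) = -2383/(-828) = -2383*(-1/828) = 2383/828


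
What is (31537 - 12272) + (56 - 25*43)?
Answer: 18246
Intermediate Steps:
(31537 - 12272) + (56 - 25*43) = 19265 + (56 - 1075) = 19265 - 1019 = 18246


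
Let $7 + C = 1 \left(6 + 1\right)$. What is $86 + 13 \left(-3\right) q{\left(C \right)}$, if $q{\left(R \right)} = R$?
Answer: $86$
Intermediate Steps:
$C = 0$ ($C = -7 + 1 \left(6 + 1\right) = -7 + 1 \cdot 7 = -7 + 7 = 0$)
$86 + 13 \left(-3\right) q{\left(C \right)} = 86 + 13 \left(-3\right) 0 = 86 - 0 = 86 + 0 = 86$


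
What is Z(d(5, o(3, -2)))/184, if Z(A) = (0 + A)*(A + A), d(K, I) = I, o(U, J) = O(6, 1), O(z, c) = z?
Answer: 9/23 ≈ 0.39130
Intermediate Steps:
o(U, J) = 6
Z(A) = 2*A² (Z(A) = A*(2*A) = 2*A²)
Z(d(5, o(3, -2)))/184 = (2*6²)/184 = (2*36)*(1/184) = 72*(1/184) = 9/23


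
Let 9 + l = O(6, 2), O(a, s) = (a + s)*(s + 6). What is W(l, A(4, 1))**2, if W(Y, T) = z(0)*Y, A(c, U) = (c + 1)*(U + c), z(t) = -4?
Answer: 48400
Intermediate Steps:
O(a, s) = (6 + s)*(a + s) (O(a, s) = (a + s)*(6 + s) = (6 + s)*(a + s))
A(c, U) = (1 + c)*(U + c)
l = 55 (l = -9 + (2**2 + 6*6 + 6*2 + 6*2) = -9 + (4 + 36 + 12 + 12) = -9 + 64 = 55)
W(Y, T) = -4*Y
W(l, A(4, 1))**2 = (-4*55)**2 = (-220)**2 = 48400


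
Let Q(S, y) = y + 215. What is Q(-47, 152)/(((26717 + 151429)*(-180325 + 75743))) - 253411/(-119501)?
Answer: 4721266079562625/2226406995018972 ≈ 2.1206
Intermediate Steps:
Q(S, y) = 215 + y
Q(-47, 152)/(((26717 + 151429)*(-180325 + 75743))) - 253411/(-119501) = (215 + 152)/(((26717 + 151429)*(-180325 + 75743))) - 253411/(-119501) = 367/((178146*(-104582))) - 253411*(-1/119501) = 367/(-18630864972) + 253411/119501 = 367*(-1/18630864972) + 253411/119501 = -367/18630864972 + 253411/119501 = 4721266079562625/2226406995018972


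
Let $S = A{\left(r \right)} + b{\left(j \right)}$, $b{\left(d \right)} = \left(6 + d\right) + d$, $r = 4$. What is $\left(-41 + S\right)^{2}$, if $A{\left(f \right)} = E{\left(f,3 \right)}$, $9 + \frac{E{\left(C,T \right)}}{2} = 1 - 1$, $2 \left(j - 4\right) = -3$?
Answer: $2304$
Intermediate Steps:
$j = \frac{5}{2}$ ($j = 4 + \frac{1}{2} \left(-3\right) = 4 - \frac{3}{2} = \frac{5}{2} \approx 2.5$)
$E{\left(C,T \right)} = -18$ ($E{\left(C,T \right)} = -18 + 2 \left(1 - 1\right) = -18 + 2 \cdot 0 = -18 + 0 = -18$)
$A{\left(f \right)} = -18$
$b{\left(d \right)} = 6 + 2 d$
$S = -7$ ($S = -18 + \left(6 + 2 \cdot \frac{5}{2}\right) = -18 + \left(6 + 5\right) = -18 + 11 = -7$)
$\left(-41 + S\right)^{2} = \left(-41 - 7\right)^{2} = \left(-48\right)^{2} = 2304$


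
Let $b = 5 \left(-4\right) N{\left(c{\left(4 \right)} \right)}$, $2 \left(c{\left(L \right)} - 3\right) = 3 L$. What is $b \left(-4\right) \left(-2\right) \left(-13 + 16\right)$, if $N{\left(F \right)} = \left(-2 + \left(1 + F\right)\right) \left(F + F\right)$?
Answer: $-69120$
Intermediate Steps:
$c{\left(L \right)} = 3 + \frac{3 L}{2}$
$N{\left(F \right)} = 2 F \left(-1 + F\right)$ ($N{\left(F \right)} = \left(-1 + F\right) 2 F = 2 F \left(-1 + F\right)$)
$b = -2880$ ($b = 5 \left(-4\right) 2 \left(3 + \frac{3}{2} \cdot 4\right) \left(-1 + \left(3 + \frac{3}{2} \cdot 4\right)\right) = - 20 \cdot 2 \left(3 + 6\right) \left(-1 + \left(3 + 6\right)\right) = - 20 \cdot 2 \cdot 9 \left(-1 + 9\right) = - 20 \cdot 2 \cdot 9 \cdot 8 = \left(-20\right) 144 = -2880$)
$b \left(-4\right) \left(-2\right) \left(-13 + 16\right) = \left(-2880\right) \left(-4\right) \left(-2\right) \left(-13 + 16\right) = 11520 \left(-2\right) 3 = \left(-23040\right) 3 = -69120$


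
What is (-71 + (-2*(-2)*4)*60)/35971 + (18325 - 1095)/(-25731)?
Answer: -596905471/925569801 ≈ -0.64491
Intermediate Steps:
(-71 + (-2*(-2)*4)*60)/35971 + (18325 - 1095)/(-25731) = (-71 + (4*4)*60)*(1/35971) + 17230*(-1/25731) = (-71 + 16*60)*(1/35971) - 17230/25731 = (-71 + 960)*(1/35971) - 17230/25731 = 889*(1/35971) - 17230/25731 = 889/35971 - 17230/25731 = -596905471/925569801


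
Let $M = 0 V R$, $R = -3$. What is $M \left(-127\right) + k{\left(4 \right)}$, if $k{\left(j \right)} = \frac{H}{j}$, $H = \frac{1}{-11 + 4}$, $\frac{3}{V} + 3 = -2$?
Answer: $- \frac{1}{28} \approx -0.035714$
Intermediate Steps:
$V = - \frac{3}{5}$ ($V = \frac{3}{-3 - 2} = \frac{3}{-5} = 3 \left(- \frac{1}{5}\right) = - \frac{3}{5} \approx -0.6$)
$H = - \frac{1}{7}$ ($H = \frac{1}{-7} = - \frac{1}{7} \approx -0.14286$)
$k{\left(j \right)} = - \frac{1}{7 j}$
$M = 0$ ($M = 0 \left(- \frac{3}{5}\right) \left(-3\right) = 0 \left(-3\right) = 0$)
$M \left(-127\right) + k{\left(4 \right)} = 0 \left(-127\right) - \frac{1}{7 \cdot 4} = 0 - \frac{1}{28} = - \frac{1}{28}$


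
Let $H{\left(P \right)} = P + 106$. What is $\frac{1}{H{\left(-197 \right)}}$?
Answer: $- \frac{1}{91} \approx -0.010989$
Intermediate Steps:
$H{\left(P \right)} = 106 + P$
$\frac{1}{H{\left(-197 \right)}} = \frac{1}{106 - 197} = \frac{1}{-91} = - \frac{1}{91}$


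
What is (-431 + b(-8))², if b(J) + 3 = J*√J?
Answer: 187844 + 13888*I*√2 ≈ 1.8784e+5 + 19641.0*I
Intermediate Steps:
b(J) = -3 + J^(3/2) (b(J) = -3 + J*√J = -3 + J^(3/2))
(-431 + b(-8))² = (-431 + (-3 + (-8)^(3/2)))² = (-431 + (-3 - 16*I*√2))² = (-434 - 16*I*√2)²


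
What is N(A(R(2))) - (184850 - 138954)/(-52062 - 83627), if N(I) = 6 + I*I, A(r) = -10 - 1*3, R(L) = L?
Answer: 23791471/135689 ≈ 175.34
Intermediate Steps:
A(r) = -13 (A(r) = -10 - 3 = -13)
N(I) = 6 + I²
N(A(R(2))) - (184850 - 138954)/(-52062 - 83627) = (6 + (-13)²) - (184850 - 138954)/(-52062 - 83627) = (6 + 169) - 45896/(-135689) = 175 - 45896*(-1)/135689 = 175 - 1*(-45896/135689) = 175 + 45896/135689 = 23791471/135689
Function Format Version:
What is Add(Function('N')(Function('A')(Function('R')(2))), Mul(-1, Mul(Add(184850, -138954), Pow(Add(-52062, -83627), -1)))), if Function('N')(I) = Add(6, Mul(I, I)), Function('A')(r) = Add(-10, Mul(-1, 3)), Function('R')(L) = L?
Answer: Rational(23791471, 135689) ≈ 175.34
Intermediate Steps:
Function('A')(r) = -13 (Function('A')(r) = Add(-10, -3) = -13)
Function('N')(I) = Add(6, Pow(I, 2))
Add(Function('N')(Function('A')(Function('R')(2))), Mul(-1, Mul(Add(184850, -138954), Pow(Add(-52062, -83627), -1)))) = Add(Add(6, Pow(-13, 2)), Mul(-1, Mul(Add(184850, -138954), Pow(Add(-52062, -83627), -1)))) = Add(Add(6, 169), Mul(-1, Mul(45896, Pow(-135689, -1)))) = Add(175, Mul(-1, Mul(45896, Rational(-1, 135689)))) = Add(175, Mul(-1, Rational(-45896, 135689))) = Add(175, Rational(45896, 135689)) = Rational(23791471, 135689)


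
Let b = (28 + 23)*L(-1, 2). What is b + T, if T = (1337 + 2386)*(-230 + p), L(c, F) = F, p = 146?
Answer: -312630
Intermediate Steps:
T = -312732 (T = (1337 + 2386)*(-230 + 146) = 3723*(-84) = -312732)
b = 102 (b = (28 + 23)*2 = 51*2 = 102)
b + T = 102 - 312732 = -312630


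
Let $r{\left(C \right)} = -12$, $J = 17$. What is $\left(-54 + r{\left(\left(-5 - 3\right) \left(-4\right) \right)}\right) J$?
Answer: $-1122$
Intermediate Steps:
$\left(-54 + r{\left(\left(-5 - 3\right) \left(-4\right) \right)}\right) J = \left(-54 - 12\right) 17 = \left(-66\right) 17 = -1122$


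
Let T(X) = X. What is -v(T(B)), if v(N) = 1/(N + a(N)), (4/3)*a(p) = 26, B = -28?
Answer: 2/17 ≈ 0.11765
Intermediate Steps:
a(p) = 39/2 (a(p) = (¾)*26 = 39/2)
v(N) = 1/(39/2 + N) (v(N) = 1/(N + 39/2) = 1/(39/2 + N))
-v(T(B)) = -2/(39 + 2*(-28)) = -2/(39 - 56) = -2/(-17) = -2*(-1)/17 = -1*(-2/17) = 2/17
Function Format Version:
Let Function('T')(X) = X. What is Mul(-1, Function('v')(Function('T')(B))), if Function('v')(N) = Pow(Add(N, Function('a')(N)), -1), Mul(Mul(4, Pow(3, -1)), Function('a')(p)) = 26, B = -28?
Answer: Rational(2, 17) ≈ 0.11765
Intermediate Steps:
Function('a')(p) = Rational(39, 2) (Function('a')(p) = Mul(Rational(3, 4), 26) = Rational(39, 2))
Function('v')(N) = Pow(Add(Rational(39, 2), N), -1) (Function('v')(N) = Pow(Add(N, Rational(39, 2)), -1) = Pow(Add(Rational(39, 2), N), -1))
Mul(-1, Function('v')(Function('T')(B))) = Mul(-1, Mul(2, Pow(Add(39, Mul(2, -28)), -1))) = Mul(-1, Mul(2, Pow(Add(39, -56), -1))) = Mul(-1, Mul(2, Pow(-17, -1))) = Mul(-1, Mul(2, Rational(-1, 17))) = Mul(-1, Rational(-2, 17)) = Rational(2, 17)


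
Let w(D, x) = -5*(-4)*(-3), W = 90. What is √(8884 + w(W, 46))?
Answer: 2*√2206 ≈ 93.936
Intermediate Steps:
w(D, x) = -60 (w(D, x) = 20*(-3) = -60)
√(8884 + w(W, 46)) = √(8884 - 60) = √8824 = 2*√2206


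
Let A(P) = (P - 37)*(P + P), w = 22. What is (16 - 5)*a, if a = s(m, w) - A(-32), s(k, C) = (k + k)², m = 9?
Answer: -45012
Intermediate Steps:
s(k, C) = 4*k² (s(k, C) = (2*k)² = 4*k²)
A(P) = 2*P*(-37 + P) (A(P) = (-37 + P)*(2*P) = 2*P*(-37 + P))
a = -4092 (a = 4*9² - 2*(-32)*(-37 - 32) = 4*81 - 2*(-32)*(-69) = 324 - 1*4416 = 324 - 4416 = -4092)
(16 - 5)*a = (16 - 5)*(-4092) = 11*(-4092) = -45012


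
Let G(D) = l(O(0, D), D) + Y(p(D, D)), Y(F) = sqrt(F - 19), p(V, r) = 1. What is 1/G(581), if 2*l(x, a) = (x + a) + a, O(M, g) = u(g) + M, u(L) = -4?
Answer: 193/111753 - I*sqrt(2)/111753 ≈ 0.001727 - 1.2655e-5*I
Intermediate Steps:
Y(F) = sqrt(-19 + F)
O(M, g) = -4 + M
l(x, a) = a + x/2 (l(x, a) = ((x + a) + a)/2 = ((a + x) + a)/2 = (x + 2*a)/2 = a + x/2)
G(D) = -2 + D + 3*I*sqrt(2) (G(D) = (D + (-4 + 0)/2) + sqrt(-19 + 1) = (D + (1/2)*(-4)) + sqrt(-18) = (D - 2) + 3*I*sqrt(2) = (-2 + D) + 3*I*sqrt(2) = -2 + D + 3*I*sqrt(2))
1/G(581) = 1/(-2 + 581 + 3*I*sqrt(2)) = 1/(579 + 3*I*sqrt(2))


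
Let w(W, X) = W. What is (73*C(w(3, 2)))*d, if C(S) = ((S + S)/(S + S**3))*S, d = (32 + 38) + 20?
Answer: 3942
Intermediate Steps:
d = 90 (d = 70 + 20 = 90)
C(S) = 2*S**2/(S + S**3) (C(S) = ((2*S)/(S + S**3))*S = (2*S/(S + S**3))*S = 2*S**2/(S + S**3))
(73*C(w(3, 2)))*d = (73*(2*3/(1 + 3**2)))*90 = (73*(2*3/(1 + 9)))*90 = (73*(2*3/10))*90 = (73*(2*3*(1/10)))*90 = (73*(3/5))*90 = (219/5)*90 = 3942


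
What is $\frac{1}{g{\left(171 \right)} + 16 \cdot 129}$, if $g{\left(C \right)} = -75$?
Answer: $\frac{1}{1989} \approx 0.00050277$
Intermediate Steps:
$\frac{1}{g{\left(171 \right)} + 16 \cdot 129} = \frac{1}{-75 + 16 \cdot 129} = \frac{1}{-75 + 2064} = \frac{1}{1989}$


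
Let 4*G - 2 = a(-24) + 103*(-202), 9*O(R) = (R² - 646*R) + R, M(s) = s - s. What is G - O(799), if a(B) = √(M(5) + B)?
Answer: -169855/9 + I*√6/2 ≈ -18873.0 + 1.2247*I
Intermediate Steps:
M(s) = 0
O(R) = -215*R/3 + R²/9 (O(R) = ((R² - 646*R) + R)/9 = (R² - 645*R)/9 = -215*R/3 + R²/9)
a(B) = √B (a(B) = √(0 + B) = √B)
G = -5201 + I*√6/2 (G = ½ + (√(-24) + 103*(-202))/4 = ½ + (2*I*√6 - 20806)/4 = ½ + (-20806 + 2*I*√6)/4 = ½ + (-10403/2 + I*√6/2) = -5201 + I*√6/2 ≈ -5201.0 + 1.2247*I)
G - O(799) = (-5201 + I*√6/2) - 799*(-645 + 799)/9 = (-5201 + I*√6/2) - 799*154/9 = (-5201 + I*√6/2) - 1*123046/9 = (-5201 + I*√6/2) - 123046/9 = -169855/9 + I*√6/2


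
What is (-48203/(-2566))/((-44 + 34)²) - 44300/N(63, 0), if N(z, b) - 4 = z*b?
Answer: -2841796797/256600 ≈ -11075.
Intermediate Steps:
N(z, b) = 4 + b*z (N(z, b) = 4 + z*b = 4 + b*z)
(-48203/(-2566))/((-44 + 34)²) - 44300/N(63, 0) = (-48203/(-2566))/((-44 + 34)²) - 44300/(4 + 0*63) = (-48203*(-1/2566))/((-10)²) - 44300/(4 + 0) = (48203/2566)/100 - 44300/4 = (48203/2566)*(1/100) - 44300*¼ = 48203/256600 - 11075 = -2841796797/256600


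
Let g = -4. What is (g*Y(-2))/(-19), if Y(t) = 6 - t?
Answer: 32/19 ≈ 1.6842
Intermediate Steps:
(g*Y(-2))/(-19) = -4*(6 - 1*(-2))/(-19) = -4*(6 + 2)*(-1/19) = -4*8*(-1/19) = -32*(-1/19) = 32/19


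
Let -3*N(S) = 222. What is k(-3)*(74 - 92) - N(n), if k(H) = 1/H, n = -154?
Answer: 80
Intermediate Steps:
N(S) = -74 (N(S) = -⅓*222 = -74)
k(-3)*(74 - 92) - N(n) = (74 - 92)/(-3) - 1*(-74) = -⅓*(-18) + 74 = 6 + 74 = 80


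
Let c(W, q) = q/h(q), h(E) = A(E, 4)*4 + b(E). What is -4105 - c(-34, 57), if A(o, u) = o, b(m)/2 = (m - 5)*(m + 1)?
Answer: -25697357/6260 ≈ -4105.0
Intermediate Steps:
b(m) = 2*(1 + m)*(-5 + m) (b(m) = 2*((m - 5)*(m + 1)) = 2*((-5 + m)*(1 + m)) = 2*((1 + m)*(-5 + m)) = 2*(1 + m)*(-5 + m))
h(E) = -10 - 4*E + 2*E² (h(E) = E*4 + (-10 - 8*E + 2*E²) = 4*E + (-10 - 8*E + 2*E²) = -10 - 4*E + 2*E²)
c(W, q) = q/(-10 - 4*q + 2*q²)
-4105 - c(-34, 57) = -4105 - 57/(2*(-5 + 57² - 2*57)) = -4105 - 57/(2*(-5 + 3249 - 114)) = -4105 - 57/(2*3130) = -4105 - 1*57/6260 = -4105 - 57/6260 = -25697357/6260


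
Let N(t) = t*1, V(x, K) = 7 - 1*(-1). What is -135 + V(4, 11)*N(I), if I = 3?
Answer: -111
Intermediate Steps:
V(x, K) = 8 (V(x, K) = 7 + 1 = 8)
N(t) = t
-135 + V(4, 11)*N(I) = -135 + 8*3 = -135 + 24 = -111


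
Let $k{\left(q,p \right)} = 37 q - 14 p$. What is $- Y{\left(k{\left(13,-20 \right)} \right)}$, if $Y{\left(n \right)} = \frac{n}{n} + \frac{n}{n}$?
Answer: $-2$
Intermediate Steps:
$k{\left(q,p \right)} = - 14 p + 37 q$
$Y{\left(n \right)} = 2$ ($Y{\left(n \right)} = 1 + 1 = 2$)
$- Y{\left(k{\left(13,-20 \right)} \right)} = \left(-1\right) 2 = -2$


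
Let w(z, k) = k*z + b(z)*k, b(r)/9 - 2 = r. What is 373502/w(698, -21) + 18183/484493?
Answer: -89143483586/35600061147 ≈ -2.5040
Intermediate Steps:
b(r) = 18 + 9*r
w(z, k) = k*z + k*(18 + 9*z) (w(z, k) = k*z + (18 + 9*z)*k = k*z + k*(18 + 9*z))
373502/w(698, -21) + 18183/484493 = 373502/((2*(-21)*(9 + 5*698))) + 18183/484493 = 373502/((2*(-21)*(9 + 3490))) + 18183*(1/484493) = 373502/((2*(-21)*3499)) + 18183/484493 = 373502/(-146958) + 18183/484493 = 373502*(-1/146958) + 18183/484493 = -186751/73479 + 18183/484493 = -89143483586/35600061147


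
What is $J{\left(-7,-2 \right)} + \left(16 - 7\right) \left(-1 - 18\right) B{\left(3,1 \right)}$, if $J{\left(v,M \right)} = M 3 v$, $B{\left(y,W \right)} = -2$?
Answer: $384$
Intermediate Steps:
$J{\left(v,M \right)} = 3 M v$
$J{\left(-7,-2 \right)} + \left(16 - 7\right) \left(-1 - 18\right) B{\left(3,1 \right)} = 3 \left(-2\right) \left(-7\right) + \left(16 - 7\right) \left(-1 - 18\right) \left(-2\right) = 42 + 9 \left(-19\right) \left(-2\right) = 42 - -342 = 42 + 342 = 384$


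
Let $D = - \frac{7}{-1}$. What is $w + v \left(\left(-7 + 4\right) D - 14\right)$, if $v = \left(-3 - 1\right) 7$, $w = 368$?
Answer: $1348$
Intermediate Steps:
$D = 7$ ($D = \left(-7\right) \left(-1\right) = 7$)
$v = -28$ ($v = \left(-4\right) 7 = -28$)
$w + v \left(\left(-7 + 4\right) D - 14\right) = 368 - 28 \left(\left(-7 + 4\right) 7 - 14\right) = 368 - 28 \left(\left(-3\right) 7 - 14\right) = 368 - 28 \left(-21 - 14\right) = 368 - -980 = 368 + 980 = 1348$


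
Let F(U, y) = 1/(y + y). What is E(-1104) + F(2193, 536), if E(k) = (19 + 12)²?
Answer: 1030193/1072 ≈ 961.00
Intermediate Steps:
F(U, y) = 1/(2*y)
E(k) = 961 (E(k) = 31² = 961)
E(-1104) + F(2193, 536) = 961 + (½)/536 = 961 + (½)*(1/536) = 961 + 1/1072 = 1030193/1072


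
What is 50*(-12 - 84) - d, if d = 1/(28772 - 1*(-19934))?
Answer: -233788801/48706 ≈ -4800.0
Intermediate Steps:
d = 1/48706 (d = 1/(28772 + 19934) = 1/48706 ≈ 2.0531e-5)
50*(-12 - 84) - d = 50*(-12 - 84) - 1*1/48706 = 50*(-96) - 1/48706 = -4800 - 1/48706 = -233788801/48706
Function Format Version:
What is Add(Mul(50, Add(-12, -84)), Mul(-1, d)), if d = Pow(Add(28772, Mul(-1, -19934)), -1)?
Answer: Rational(-233788801, 48706) ≈ -4800.0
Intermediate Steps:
d = Rational(1, 48706) (d = Pow(Add(28772, 19934), -1) = Pow(48706, -1) = Rational(1, 48706) ≈ 2.0531e-5)
Add(Mul(50, Add(-12, -84)), Mul(-1, d)) = Add(Mul(50, Add(-12, -84)), Mul(-1, Rational(1, 48706))) = Add(Mul(50, -96), Rational(-1, 48706)) = Add(-4800, Rational(-1, 48706)) = Rational(-233788801, 48706)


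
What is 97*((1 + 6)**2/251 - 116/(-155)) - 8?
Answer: 3249727/38905 ≈ 83.530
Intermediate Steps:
97*((1 + 6)**2/251 - 116/(-155)) - 8 = 97*(7**2*(1/251) - 116*(-1/155)) - 8 = 97*(49*(1/251) + 116/155) - 8 = 97*(49/251 + 116/155) - 8 = 97*(36711/38905) - 8 = 3560967/38905 - 8 = 3249727/38905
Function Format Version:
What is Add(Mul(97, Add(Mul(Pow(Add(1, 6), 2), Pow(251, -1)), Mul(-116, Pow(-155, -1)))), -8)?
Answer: Rational(3249727, 38905) ≈ 83.530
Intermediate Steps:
Add(Mul(97, Add(Mul(Pow(Add(1, 6), 2), Pow(251, -1)), Mul(-116, Pow(-155, -1)))), -8) = Add(Mul(97, Add(Mul(Pow(7, 2), Rational(1, 251)), Mul(-116, Rational(-1, 155)))), -8) = Add(Mul(97, Add(Mul(49, Rational(1, 251)), Rational(116, 155))), -8) = Add(Mul(97, Add(Rational(49, 251), Rational(116, 155))), -8) = Add(Mul(97, Rational(36711, 38905)), -8) = Add(Rational(3560967, 38905), -8) = Rational(3249727, 38905)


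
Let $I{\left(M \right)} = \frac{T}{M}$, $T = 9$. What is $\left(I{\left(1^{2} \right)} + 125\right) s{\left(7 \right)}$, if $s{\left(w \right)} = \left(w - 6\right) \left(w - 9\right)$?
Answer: $-268$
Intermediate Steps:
$s{\left(w \right)} = \left(-9 + w\right) \left(-6 + w\right)$ ($s{\left(w \right)} = \left(-6 + w\right) \left(-9 + w\right) = \left(-9 + w\right) \left(-6 + w\right)$)
$I{\left(M \right)} = \frac{9}{M}$
$\left(I{\left(1^{2} \right)} + 125\right) s{\left(7 \right)} = \left(\frac{9}{1^{2}} + 125\right) \left(54 + 7^{2} - 105\right) = \left(\frac{9}{1} + 125\right) \left(54 + 49 - 105\right) = \left(9 \cdot 1 + 125\right) \left(-2\right) = \left(9 + 125\right) \left(-2\right) = 134 \left(-2\right) = -268$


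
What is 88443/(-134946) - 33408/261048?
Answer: -127759927/163089738 ≈ -0.78337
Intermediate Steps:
88443/(-134946) - 33408/261048 = 88443*(-1/134946) - 33408*1/261048 = -9827/14994 - 1392/10877 = -127759927/163089738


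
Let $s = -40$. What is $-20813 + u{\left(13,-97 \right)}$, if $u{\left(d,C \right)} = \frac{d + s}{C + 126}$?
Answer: $- \frac{603604}{29} \approx -20814.0$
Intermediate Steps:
$u{\left(d,C \right)} = \frac{-40 + d}{126 + C}$ ($u{\left(d,C \right)} = \frac{d - 40}{C + 126} = \frac{-40 + d}{126 + C}$)
$-20813 + u{\left(13,-97 \right)} = -20813 + \frac{-40 + 13}{126 - 97} = -20813 + \frac{1}{29} \left(-27\right) = -20813 - \frac{27}{29} = - \frac{603604}{29}$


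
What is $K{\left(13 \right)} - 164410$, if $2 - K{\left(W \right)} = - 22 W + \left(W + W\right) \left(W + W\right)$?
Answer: $-164798$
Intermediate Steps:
$K{\left(W \right)} = 2 - 4 W^{2} + 22 W$ ($K{\left(W \right)} = 2 - \left(- 22 W + \left(W + W\right) \left(W + W\right)\right) = 2 - \left(- 22 W + 2 W 2 W\right) = 2 - \left(- 22 W + 4 W^{2}\right) = 2 - 4 W^{2} + 22 W$)
$K{\left(13 \right)} - 164410 = \left(2 - 4 \cdot 13^{2} + 22 \cdot 13\right) - 164410 = \left(2 - 676 + 286\right) - 164410 = -388 - 164410 = -164798$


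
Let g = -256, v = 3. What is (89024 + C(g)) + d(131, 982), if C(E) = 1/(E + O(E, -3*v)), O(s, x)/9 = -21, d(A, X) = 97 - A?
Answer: 39600549/445 ≈ 88990.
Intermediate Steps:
O(s, x) = -189 (O(s, x) = 9*(-21) = -189)
C(E) = 1/(-189 + E) (C(E) = 1/(E - 189) = 1/(-189 + E))
(89024 + C(g)) + d(131, 982) = (89024 + 1/(-189 - 256)) + (97 - 1*131) = (89024 + 1/(-445)) + (97 - 131) = (89024 - 1/445) - 34 = 39615679/445 - 34 = 39600549/445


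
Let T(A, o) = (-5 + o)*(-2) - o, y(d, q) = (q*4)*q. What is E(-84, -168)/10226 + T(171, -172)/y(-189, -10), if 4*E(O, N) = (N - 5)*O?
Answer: 1708019/1022600 ≈ 1.6703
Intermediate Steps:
y(d, q) = 4*q² (y(d, q) = (4*q)*q = 4*q²)
E(O, N) = O*(-5 + N)/4 (E(O, N) = ((N - 5)*O)/4 = ((-5 + N)*O)/4 = (O*(-5 + N))/4 = O*(-5 + N)/4)
T(A, o) = 10 - 3*o (T(A, o) = (10 - 2*o) - o = 10 - 3*o)
E(-84, -168)/10226 + T(171, -172)/y(-189, -10) = ((¼)*(-84)*(-5 - 168))/10226 + (10 - 3*(-172))/((4*(-10)²)) = ((¼)*(-84)*(-173))*(1/10226) + (10 + 516)/((4*100)) = 3633*(1/10226) + 526/400 = 3633/10226 + 526*(1/400) = 3633/10226 + 263/200 = 1708019/1022600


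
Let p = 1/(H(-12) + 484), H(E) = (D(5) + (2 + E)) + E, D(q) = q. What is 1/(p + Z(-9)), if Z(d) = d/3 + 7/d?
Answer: -4203/15869 ≈ -0.26486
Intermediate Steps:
H(E) = 7 + 2*E (H(E) = (5 + (2 + E)) + E = (7 + E) + E = 7 + 2*E)
Z(d) = 7/d + d/3 (Z(d) = d*(1/3) + 7/d = d/3 + 7/d = 7/d + d/3)
p = 1/467 (p = 1/((7 + 2*(-12)) + 484) = 1/((7 - 24) + 484) = 1/(-17 + 484) = 1/467 ≈ 0.0021413)
1/(p + Z(-9)) = 1/(1/467 + (7/(-9) + (1/3)*(-9))) = 1/(1/467 + (7*(-1/9) - 3)) = 1/(1/467 + (-7/9 - 3)) = 1/(1/467 - 34/9) = 1/(-15869/4203) = -4203/15869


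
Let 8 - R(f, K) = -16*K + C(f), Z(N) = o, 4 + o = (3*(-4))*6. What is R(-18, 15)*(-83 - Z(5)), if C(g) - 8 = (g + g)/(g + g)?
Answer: -1673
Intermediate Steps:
C(g) = 9 (C(g) = 8 + (g + g)/(g + g) = 8 + (2*g)/((2*g)) = 8 + (2*g)*(1/(2*g)) = 8 + 1 = 9)
o = -76 (o = -4 + (3*(-4))*6 = -4 - 12*6 = -4 - 72 = -76)
Z(N) = -76
R(f, K) = -1 + 16*K (R(f, K) = 8 - (-16*K + 9) = 8 - (9 - 16*K) = 8 + (-9 + 16*K) = -1 + 16*K)
R(-18, 15)*(-83 - Z(5)) = (-1 + 16*15)*(-83 - 1*(-76)) = (-1 + 240)*(-83 + 76) = 239*(-7) = -1673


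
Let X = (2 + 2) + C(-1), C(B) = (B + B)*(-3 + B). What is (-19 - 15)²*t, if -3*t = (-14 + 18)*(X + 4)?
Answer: -73984/3 ≈ -24661.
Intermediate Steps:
C(B) = 2*B*(-3 + B) (C(B) = (2*B)*(-3 + B) = 2*B*(-3 + B))
X = 12 (X = (2 + 2) + 2*(-1)*(-3 - 1) = 4 + 2*(-1)*(-4) = 4 + 8 = 12)
t = -64/3 (t = -(-14 + 18)*(12 + 4)/3 = -4*16/3 = -⅓*64 = -64/3 ≈ -21.333)
(-19 - 15)²*t = (-19 - 15)²*(-64/3) = (-34)²*(-64/3) = 1156*(-64/3) = -73984/3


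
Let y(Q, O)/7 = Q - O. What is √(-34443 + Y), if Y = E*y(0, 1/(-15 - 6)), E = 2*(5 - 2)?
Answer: I*√34441 ≈ 185.58*I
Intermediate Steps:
E = 6 (E = 2*3 = 6)
y(Q, O) = -7*O + 7*Q (y(Q, O) = 7*(Q - O) = -7*O + 7*Q)
Y = 2 (Y = 6*(-7/(-15 - 6) + 7*0) = 6*(-7/(-21) + 0) = 6*(-7*(-1/21) + 0) = 6*(⅓ + 0) = 6*(⅓) = 2)
√(-34443 + Y) = √(-34443 + 2) = √(-34441) = I*√34441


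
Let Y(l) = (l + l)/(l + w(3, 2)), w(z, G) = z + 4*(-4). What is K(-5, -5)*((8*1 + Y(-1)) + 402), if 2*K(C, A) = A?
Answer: -14355/14 ≈ -1025.4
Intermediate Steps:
w(z, G) = -16 + z (w(z, G) = z - 16 = -16 + z)
K(C, A) = A/2
Y(l) = 2*l/(-13 + l) (Y(l) = (l + l)/(l + (-16 + 3)) = (2*l)/(l - 13) = (2*l)/(-13 + l) = 2*l/(-13 + l))
K(-5, -5)*((8*1 + Y(-1)) + 402) = ((½)*(-5))*((8*1 + 2*(-1)/(-13 - 1)) + 402) = -5*((8 + 2*(-1)/(-14)) + 402)/2 = -5*((8 + 2*(-1)*(-1/14)) + 402)/2 = -5*((8 + ⅐) + 402)/2 = -5*(57/7 + 402)/2 = -5/2*2871/7 = -14355/14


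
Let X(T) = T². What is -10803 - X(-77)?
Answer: -16732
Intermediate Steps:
-10803 - X(-77) = -10803 - 1*(-77)² = -10803 - 1*5929 = -10803 - 5929 = -16732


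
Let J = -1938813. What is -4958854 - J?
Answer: -3020041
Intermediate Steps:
-4958854 - J = -4958854 - 1*(-1938813) = -4958854 + 1938813 = -3020041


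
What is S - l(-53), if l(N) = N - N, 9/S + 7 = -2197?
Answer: -9/2204 ≈ -0.0040835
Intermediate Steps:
S = -9/2204 (S = 9/(-7 - 2197) = 9/(-2204) = 9*(-1/2204) = -9/2204 ≈ -0.0040835)
l(N) = 0
S - l(-53) = -9/2204 - 1*0 = -9/2204 + 0 = -9/2204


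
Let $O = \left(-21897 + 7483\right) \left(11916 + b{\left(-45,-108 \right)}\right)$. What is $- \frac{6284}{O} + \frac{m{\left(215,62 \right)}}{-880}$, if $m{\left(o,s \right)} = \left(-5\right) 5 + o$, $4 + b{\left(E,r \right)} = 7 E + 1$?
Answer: $- \frac{793936219}{3677818584} \approx -0.21587$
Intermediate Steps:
$b{\left(E,r \right)} = -3 + 7 E$ ($b{\left(E,r \right)} = -4 + \left(7 E + 1\right) = -4 + \left(1 + 7 E\right) = -3 + 7 E$)
$m{\left(o,s \right)} = -25 + o$
$O = -167173572$ ($O = \left(-21897 + 7483\right) \left(11916 + \left(-3 + 7 \left(-45\right)\right)\right) = - 14414 \left(11916 - 318\right) = \left(-14414\right) 11598 = -167173572$)
$- \frac{6284}{O} + \frac{m{\left(215,62 \right)}}{-880} = - \frac{6284}{-167173572} + \frac{-25 + 215}{-880} = \left(-6284\right) \left(- \frac{1}{167173572}\right) + 190 \left(- \frac{1}{880}\right) = \frac{1571}{41793393} - \frac{19}{88} = - \frac{793936219}{3677818584}$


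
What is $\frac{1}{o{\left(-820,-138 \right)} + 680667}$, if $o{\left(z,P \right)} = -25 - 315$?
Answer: $\frac{1}{680327} \approx 1.4699 \cdot 10^{-6}$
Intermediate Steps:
$o{\left(z,P \right)} = -340$ ($o{\left(z,P \right)} = -25 - 315 = -340$)
$\frac{1}{o{\left(-820,-138 \right)} + 680667} = \frac{1}{-340 + 680667} = \frac{1}{680327}$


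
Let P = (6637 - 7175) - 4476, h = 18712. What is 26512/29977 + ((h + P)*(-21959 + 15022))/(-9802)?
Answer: 1424382560513/146917277 ≈ 9695.1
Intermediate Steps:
P = -5014 (P = -538 - 4476 = -5014)
26512/29977 + ((h + P)*(-21959 + 15022))/(-9802) = 26512/29977 + ((18712 - 5014)*(-21959 + 15022))/(-9802) = 26512*(1/29977) + (13698*(-6937))*(-1/9802) = 26512/29977 - 95023026*(-1/9802) = 26512/29977 + 47511513/4901 = 1424382560513/146917277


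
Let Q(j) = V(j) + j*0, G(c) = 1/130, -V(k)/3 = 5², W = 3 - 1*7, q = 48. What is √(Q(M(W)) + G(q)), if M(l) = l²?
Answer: I*√1267370/130 ≈ 8.6598*I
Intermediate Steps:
W = -4 (W = 3 - 7 = -4)
V(k) = -75 (V(k) = -3*5² = -3*25 = -75)
G(c) = 1/130
Q(j) = -75 (Q(j) = -75 + j*0 = -75 + 0 = -75)
√(Q(M(W)) + G(q)) = √(-75 + 1/130) = √(-9749/130) = I*√1267370/130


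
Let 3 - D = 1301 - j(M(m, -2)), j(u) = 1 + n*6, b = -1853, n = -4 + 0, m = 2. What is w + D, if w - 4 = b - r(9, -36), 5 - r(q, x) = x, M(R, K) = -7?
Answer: -3211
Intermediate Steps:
n = -4
r(q, x) = 5 - x
j(u) = -23 (j(u) = 1 - 4*6 = 1 - 24 = -23)
w = -1890 (w = 4 + (-1853 - (5 - 1*(-36))) = 4 + (-1853 - (5 + 36)) = 4 + (-1853 - 1*41) = 4 + (-1853 - 41) = 4 - 1894 = -1890)
D = -1321 (D = 3 - (1301 - 1*(-23)) = 3 - (1301 + 23) = 3 - 1*1324 = 3 - 1324 = -1321)
w + D = -1890 - 1321 = -3211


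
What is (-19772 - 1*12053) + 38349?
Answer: 6524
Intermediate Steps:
(-19772 - 1*12053) + 38349 = (-19772 - 12053) + 38349 = -31825 + 38349 = 6524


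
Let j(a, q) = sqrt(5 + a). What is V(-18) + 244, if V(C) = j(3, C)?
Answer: 244 + 2*sqrt(2) ≈ 246.83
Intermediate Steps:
V(C) = 2*sqrt(2) (V(C) = sqrt(5 + 3) = sqrt(8) = 2*sqrt(2))
V(-18) + 244 = 2*sqrt(2) + 244 = 244 + 2*sqrt(2)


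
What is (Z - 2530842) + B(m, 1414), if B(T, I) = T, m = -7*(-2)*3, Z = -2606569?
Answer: -5137369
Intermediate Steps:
m = 42 (m = 14*3 = 42)
(Z - 2530842) + B(m, 1414) = (-2606569 - 2530842) + 42 = -5137411 + 42 = -5137369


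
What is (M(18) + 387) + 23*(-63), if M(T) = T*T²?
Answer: 4770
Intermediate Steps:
M(T) = T³
(M(18) + 387) + 23*(-63) = (18³ + 387) + 23*(-63) = (5832 + 387) - 1449 = 6219 - 1449 = 4770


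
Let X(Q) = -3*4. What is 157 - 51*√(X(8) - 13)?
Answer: 157 - 255*I ≈ 157.0 - 255.0*I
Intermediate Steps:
X(Q) = -12
157 - 51*√(X(8) - 13) = 157 - 51*√(-12 - 13) = 157 - 255*I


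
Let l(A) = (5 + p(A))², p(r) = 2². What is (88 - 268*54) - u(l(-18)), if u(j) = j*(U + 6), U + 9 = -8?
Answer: -13493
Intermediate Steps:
U = -17 (U = -9 - 8 = -17)
p(r) = 4
l(A) = 81 (l(A) = (5 + 4)² = 9² = 81)
u(j) = -11*j (u(j) = j*(-17 + 6) = j*(-11) = -11*j)
(88 - 268*54) - u(l(-18)) = (88 - 268*54) - (-11)*81 = (88 - 14472) - 1*(-891) = -14384 + 891 = -13493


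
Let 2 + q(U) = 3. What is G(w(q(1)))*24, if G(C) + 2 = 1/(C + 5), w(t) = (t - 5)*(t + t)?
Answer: -56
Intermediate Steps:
q(U) = 1 (q(U) = -2 + 3 = 1)
w(t) = 2*t*(-5 + t) (w(t) = (-5 + t)*(2*t) = 2*t*(-5 + t))
G(C) = -2 + 1/(5 + C) (G(C) = -2 + 1/(C + 5) = -2 + 1/(5 + C))
G(w(q(1)))*24 = ((-9 - 4*(-5 + 1))/(5 + 2*1*(-5 + 1)))*24 = ((-9 - 4*(-4))/(5 + 2*1*(-4)))*24 = ((-9 - 2*(-8))/(5 - 8))*24 = ((-9 + 16)/(-3))*24 = -⅓*7*24 = -7/3*24 = -56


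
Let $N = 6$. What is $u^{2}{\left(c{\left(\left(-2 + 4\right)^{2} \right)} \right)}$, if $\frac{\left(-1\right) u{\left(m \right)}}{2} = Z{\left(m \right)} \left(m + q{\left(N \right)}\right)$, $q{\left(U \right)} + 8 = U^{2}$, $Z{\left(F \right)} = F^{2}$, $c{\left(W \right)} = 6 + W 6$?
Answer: $10899360000$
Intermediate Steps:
$c{\left(W \right)} = 6 + 6 W$
$q{\left(U \right)} = -8 + U^{2}$
$u{\left(m \right)} = - 2 m^{2} \left(28 + m\right)$ ($u{\left(m \right)} = - 2 m^{2} \left(m - \left(8 - 6^{2}\right)\right) = - 2 m^{2} \left(m + \left(-8 + 36\right)\right) = - 2 m^{2} \left(m + 28\right) = - 2 m^{2} \left(28 + m\right)$)
$u^{2}{\left(c{\left(\left(-2 + 4\right)^{2} \right)} \right)} = \left(2 \left(6 + 6 \left(-2 + 4\right)^{2}\right)^{2} \left(-28 - \left(6 + 6 \left(-2 + 4\right)^{2}\right)\right)\right)^{2} = \left(2 \left(6 + 6 \cdot 2^{2}\right)^{2} \left(-28 - \left(6 + 6 \cdot 2^{2}\right)\right)\right)^{2} = \left(2 \left(6 + 6 \cdot 4\right)^{2} \left(-28 - \left(6 + 6 \cdot 4\right)\right)\right)^{2} = \left(2 \left(6 + 24\right)^{2} \left(-28 - \left(6 + 24\right)\right)\right)^{2} = \left(2 \cdot 30^{2} \left(-28 - 30\right)\right)^{2} = \left(2 \cdot 900 \left(-28 - 30\right)\right)^{2} = \left(2 \cdot 900 \left(-58\right)\right)^{2} = \left(-104400\right)^{2} = 10899360000$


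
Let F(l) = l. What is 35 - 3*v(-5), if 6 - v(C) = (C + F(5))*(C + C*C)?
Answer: 17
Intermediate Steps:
v(C) = 6 - (5 + C)*(C + C²) (v(C) = 6 - (C + 5)*(C + C*C) = 6 - (5 + C)*(C + C²))
35 - 3*v(-5) = 35 - 3*(6 - 1*(-5)³ - 6*(-5)² - 5*(-5)) = 35 - 3*(6 - 1*(-125) - 6*25 + 25) = 35 - 3*(6 + 125 - 150 + 25) = 35 - 3*6 = 35 - 18 = 17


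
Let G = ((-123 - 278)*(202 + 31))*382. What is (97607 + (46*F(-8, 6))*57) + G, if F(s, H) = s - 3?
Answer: -35622641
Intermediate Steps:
F(s, H) = -3 + s
G = -35691406 (G = -401*233*382 = -93433*382 = -35691406)
(97607 + (46*F(-8, 6))*57) + G = (97607 + (46*(-3 - 8))*57) - 35691406 = (97607 + (46*(-11))*57) - 35691406 = (97607 - 506*57) - 35691406 = (97607 - 28842) - 35691406 = 68765 - 35691406 = -35622641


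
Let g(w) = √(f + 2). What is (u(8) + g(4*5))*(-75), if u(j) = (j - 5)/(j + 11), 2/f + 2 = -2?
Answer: -225/19 - 75*√6/2 ≈ -103.70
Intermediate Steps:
f = -½ (f = 2/(-2 - 2) = 2/(-4) = 2*(-¼) = -½ ≈ -0.50000)
u(j) = (-5 + j)/(11 + j)
g(w) = √6/2 (g(w) = √(-½ + 2) = √(3/2) = √6/2)
(u(8) + g(4*5))*(-75) = ((-5 + 8)/(11 + 8) + √6/2)*(-75) = (3/19 + √6/2)*(-75) = -225/19 - 75*√6/2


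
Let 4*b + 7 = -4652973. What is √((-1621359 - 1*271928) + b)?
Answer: 2*I*√764133 ≈ 1748.3*I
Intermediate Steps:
b = -1163245 (b = -7/4 + (¼)*(-4652973) = -7/4 - 4652973/4 = -1163245)
√((-1621359 - 1*271928) + b) = √((-1621359 - 1*271928) - 1163245) = √((-1621359 - 271928) - 1163245) = √(-1893287 - 1163245) = √(-3056532) = 2*I*√764133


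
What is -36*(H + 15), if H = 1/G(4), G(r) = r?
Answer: -549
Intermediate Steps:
H = ¼ (H = 1/4 = ¼ ≈ 0.25000)
-36*(H + 15) = -36*(¼ + 15) = -36*61/4 = -549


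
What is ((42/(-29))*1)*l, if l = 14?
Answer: -588/29 ≈ -20.276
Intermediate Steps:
((42/(-29))*1)*l = ((42/(-29))*1)*14 = ((42*(-1/29))*1)*14 = -42/29*1*14 = -42/29*14 = -588/29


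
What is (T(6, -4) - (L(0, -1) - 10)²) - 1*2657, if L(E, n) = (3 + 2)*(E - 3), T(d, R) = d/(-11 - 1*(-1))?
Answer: -16413/5 ≈ -3282.6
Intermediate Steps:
T(d, R) = -d/10 (T(d, R) = d/(-11 + 1) = d/(-10) = d*(-⅒) = -d/10)
L(E, n) = -15 + 5*E (L(E, n) = 5*(-3 + E) = -15 + 5*E)
(T(6, -4) - (L(0, -1) - 10)²) - 1*2657 = (-⅒*6 - ((-15 + 5*0) - 10)²) - 1*2657 = (-⅗ - ((-15 + 0) - 10)²) - 2657 = (-⅗ - (-15 - 10)²) - 2657 = (-⅗ - 1*(-25)²) - 2657 = (-⅗ - 1*625) - 2657 = (-⅗ - 625) - 2657 = -3128/5 - 2657 = -16413/5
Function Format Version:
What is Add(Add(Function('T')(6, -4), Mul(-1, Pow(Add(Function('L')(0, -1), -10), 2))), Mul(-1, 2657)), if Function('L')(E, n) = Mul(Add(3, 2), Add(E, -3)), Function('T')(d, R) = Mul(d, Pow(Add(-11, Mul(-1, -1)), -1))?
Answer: Rational(-16413, 5) ≈ -3282.6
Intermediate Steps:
Function('T')(d, R) = Mul(Rational(-1, 10), d) (Function('T')(d, R) = Mul(d, Pow(Add(-11, 1), -1)) = Mul(d, Pow(-10, -1)) = Mul(d, Rational(-1, 10)) = Mul(Rational(-1, 10), d))
Function('L')(E, n) = Add(-15, Mul(5, E)) (Function('L')(E, n) = Mul(5, Add(-3, E)) = Add(-15, Mul(5, E)))
Add(Add(Function('T')(6, -4), Mul(-1, Pow(Add(Function('L')(0, -1), -10), 2))), Mul(-1, 2657)) = Add(Add(Mul(Rational(-1, 10), 6), Mul(-1, Pow(Add(Add(-15, Mul(5, 0)), -10), 2))), Mul(-1, 2657)) = Add(Add(Rational(-3, 5), Mul(-1, Pow(Add(Add(-15, 0), -10), 2))), -2657) = Add(Add(Rational(-3, 5), Mul(-1, Pow(Add(-15, -10), 2))), -2657) = Add(Add(Rational(-3, 5), Mul(-1, Pow(-25, 2))), -2657) = Add(Add(Rational(-3, 5), Mul(-1, 625)), -2657) = Add(Add(Rational(-3, 5), -625), -2657) = Add(Rational(-3128, 5), -2657) = Rational(-16413, 5)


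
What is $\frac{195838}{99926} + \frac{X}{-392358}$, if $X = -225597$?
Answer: $\frac{16563601971}{6534460918} \approx 2.5348$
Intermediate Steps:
$\frac{195838}{99926} + \frac{X}{-392358} = \frac{195838}{99926} - \frac{225597}{-392358} = 195838 \cdot \frac{1}{99926} - - \frac{75199}{130786} = \frac{97919}{49963} + \frac{75199}{130786} = \frac{16563601971}{6534460918}$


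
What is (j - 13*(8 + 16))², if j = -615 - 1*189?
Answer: 1245456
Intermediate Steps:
j = -804 (j = -615 - 189 = -804)
(j - 13*(8 + 16))² = (-804 - 13*(8 + 16))² = (-804 - 13*24)² = (-804 - 312)² = (-1116)² = 1245456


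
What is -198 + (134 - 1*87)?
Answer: -151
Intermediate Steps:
-198 + (134 - 1*87) = -198 + (134 - 87) = -198 + 47 = -151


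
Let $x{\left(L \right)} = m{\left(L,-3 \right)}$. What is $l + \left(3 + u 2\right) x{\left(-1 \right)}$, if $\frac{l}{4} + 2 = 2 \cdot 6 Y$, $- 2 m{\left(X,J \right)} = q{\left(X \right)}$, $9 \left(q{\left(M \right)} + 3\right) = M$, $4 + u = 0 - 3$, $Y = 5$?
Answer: $\frac{1934}{9} \approx 214.89$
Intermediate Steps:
$u = -7$ ($u = -4 + \left(0 - 3\right) = -4 - 3 = -7$)
$q{\left(M \right)} = -3 + \frac{M}{9}$
$m{\left(X,J \right)} = \frac{3}{2} - \frac{X}{18}$ ($m{\left(X,J \right)} = - \frac{-3 + \frac{X}{9}}{2} = \frac{3}{2} - \frac{X}{18}$)
$x{\left(L \right)} = \frac{3}{2} - \frac{L}{18}$
$l = 232$ ($l = -8 + 4 \cdot 2 \cdot 6 \cdot 5 = -8 + 4 \cdot 12 \cdot 5 = -8 + 4 \cdot 60 = -8 + 240 = 232$)
$l + \left(3 + u 2\right) x{\left(-1 \right)} = 232 + \left(3 - 14\right) \left(\frac{3}{2} - - \frac{1}{18}\right) = 232 + \left(3 - 14\right) \left(\frac{3}{2} + \frac{1}{18}\right) = 232 - \frac{154}{9} = \frac{1934}{9}$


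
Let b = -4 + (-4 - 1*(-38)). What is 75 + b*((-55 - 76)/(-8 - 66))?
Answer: 4740/37 ≈ 128.11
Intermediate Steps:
b = 30 (b = -4 + (-4 + 38) = -4 + 34 = 30)
75 + b*((-55 - 76)/(-8 - 66)) = 75 + 30*((-55 - 76)/(-8 - 66)) = 75 + 30*(-131/(-74)) = 75 + 30*(-131*(-1/74)) = 75 + 30*(131/74) = 75 + 1965/37 = 4740/37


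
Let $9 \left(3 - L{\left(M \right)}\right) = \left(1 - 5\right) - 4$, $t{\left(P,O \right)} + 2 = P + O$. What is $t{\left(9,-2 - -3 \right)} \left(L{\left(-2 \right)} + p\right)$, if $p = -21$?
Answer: $- \frac{1232}{9} \approx -136.89$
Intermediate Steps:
$t{\left(P,O \right)} = -2 + O + P$ ($t{\left(P,O \right)} = -2 + \left(P + O\right) = -2 + \left(O + P\right) = -2 + O + P$)
$L{\left(M \right)} = \frac{35}{9}$ ($L{\left(M \right)} = 3 - \frac{\left(1 - 5\right) - 4}{9} = 3 - \frac{-4 - 4}{9} = 3 - - \frac{8}{9} = 3 + \frac{8}{9} = \frac{35}{9}$)
$t{\left(9,-2 - -3 \right)} \left(L{\left(-2 \right)} + p\right) = \left(-2 - -1 + 9\right) \left(\frac{35}{9} - 21\right) = \left(-2 + \left(-2 + 3\right) + 9\right) \left(- \frac{154}{9}\right) = \left(-2 + 1 + 9\right) \left(- \frac{154}{9}\right) = 8 \left(- \frac{154}{9}\right) = - \frac{1232}{9}$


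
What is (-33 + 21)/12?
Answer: -1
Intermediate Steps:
(-33 + 21)/12 = (1/12)*(-12) = -1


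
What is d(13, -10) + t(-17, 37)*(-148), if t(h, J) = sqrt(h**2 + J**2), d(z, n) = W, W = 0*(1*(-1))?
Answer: -148*sqrt(1658) ≈ -6026.3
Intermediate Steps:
W = 0 (W = 0*(-1) = 0)
d(z, n) = 0
t(h, J) = sqrt(J**2 + h**2)
d(13, -10) + t(-17, 37)*(-148) = 0 + sqrt(37**2 + (-17)**2)*(-148) = 0 + sqrt(1369 + 289)*(-148) = 0 + sqrt(1658)*(-148) = 0 - 148*sqrt(1658) = -148*sqrt(1658)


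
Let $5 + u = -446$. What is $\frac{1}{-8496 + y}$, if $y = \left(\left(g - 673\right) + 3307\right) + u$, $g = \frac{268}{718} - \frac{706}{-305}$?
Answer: $- \frac{109495}{690947611} \approx -0.00015847$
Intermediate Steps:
$g = \frac{294324}{109495}$ ($g = 268 \cdot \frac{1}{718} - - \frac{706}{305} = \frac{134}{359} + \frac{706}{305} = \frac{294324}{109495} \approx 2.688$)
$u = -451$ ($u = -5 - 446 = -451$)
$y = \frac{239321909}{109495}$ ($y = \left(\left(\frac{294324}{109495} - 673\right) + 3307\right) - 451 = \left(- \frac{73395811}{109495} + 3307\right) - 451 = \frac{288704154}{109495} - 451 = \frac{239321909}{109495} \approx 2185.7$)
$\frac{1}{-8496 + y} = \frac{1}{-8496 + \frac{239321909}{109495}} = \frac{1}{- \frac{690947611}{109495}} = - \frac{109495}{690947611}$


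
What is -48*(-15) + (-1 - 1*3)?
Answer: 716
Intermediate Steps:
-48*(-15) + (-1 - 1*3) = 720 + (-1 - 3) = 720 - 4 = 716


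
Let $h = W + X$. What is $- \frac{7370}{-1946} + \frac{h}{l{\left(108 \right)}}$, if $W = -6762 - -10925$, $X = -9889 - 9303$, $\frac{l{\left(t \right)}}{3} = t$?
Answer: $- \frac{13429277}{315252} \approx -42.599$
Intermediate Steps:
$l{\left(t \right)} = 3 t$
$X = -19192$ ($X = -9889 - 9303 = -19192$)
$W = 4163$ ($W = -6762 + 10925 = 4163$)
$h = -15029$ ($h = 4163 - 19192 = -15029$)
$- \frac{7370}{-1946} + \frac{h}{l{\left(108 \right)}} = - \frac{7370}{-1946} - \frac{15029}{3 \cdot 108} = \left(-7370\right) \left(- \frac{1}{1946}\right) - \frac{15029}{324} = \frac{3685}{973} - \frac{15029}{324} = - \frac{13429277}{315252}$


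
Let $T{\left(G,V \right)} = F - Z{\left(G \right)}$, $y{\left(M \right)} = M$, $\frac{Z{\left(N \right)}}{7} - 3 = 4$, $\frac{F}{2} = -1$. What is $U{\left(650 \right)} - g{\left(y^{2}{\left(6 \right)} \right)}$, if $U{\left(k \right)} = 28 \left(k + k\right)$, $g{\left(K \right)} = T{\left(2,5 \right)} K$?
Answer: $38236$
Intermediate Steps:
$F = -2$ ($F = 2 \left(-1\right) = -2$)
$Z{\left(N \right)} = 49$ ($Z{\left(N \right)} = 21 + 7 \cdot 4 = 21 + 28 = 49$)
$T{\left(G,V \right)} = -51$ ($T{\left(G,V \right)} = -2 - 49 = -51$)
$g{\left(K \right)} = - 51 K$
$U{\left(k \right)} = 56 k$ ($U{\left(k \right)} = 28 \cdot 2 k = 56 k$)
$U{\left(650 \right)} - g{\left(y^{2}{\left(6 \right)} \right)} = 56 \cdot 650 - - 51 \cdot 6^{2} = 36400 - \left(-51\right) 36 = 36400 - -1836 = 36400 + 1836 = 38236$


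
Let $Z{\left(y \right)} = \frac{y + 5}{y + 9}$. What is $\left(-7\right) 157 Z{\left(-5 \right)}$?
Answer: $0$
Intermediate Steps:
$Z{\left(y \right)} = \frac{5 + y}{9 + y}$
$\left(-7\right) 157 Z{\left(-5 \right)} = \left(-7\right) 157 \frac{5 - 5}{9 - 5} = - 1099 \cdot \frac{1}{4} \cdot 0 = \left(-1099\right) 0 = 0$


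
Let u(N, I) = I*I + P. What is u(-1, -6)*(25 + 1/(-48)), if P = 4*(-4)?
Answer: 5995/12 ≈ 499.58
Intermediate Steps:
P = -16
u(N, I) = -16 + I**2 (u(N, I) = I*I - 16 = I**2 - 16 = -16 + I**2)
u(-1, -6)*(25 + 1/(-48)) = (-16 + (-6)**2)*(25 + 1/(-48)) = (-16 + 36)*(25 - 1/48) = 20*(1199/48) = 5995/12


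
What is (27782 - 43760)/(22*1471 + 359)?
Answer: -5326/10907 ≈ -0.48831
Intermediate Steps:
(27782 - 43760)/(22*1471 + 359) = -15978/(32362 + 359) = -15978/32721 = -15978*1/32721 = -5326/10907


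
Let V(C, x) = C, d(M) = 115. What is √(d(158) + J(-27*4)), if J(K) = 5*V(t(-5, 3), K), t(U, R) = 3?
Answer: √130 ≈ 11.402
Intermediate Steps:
J(K) = 15 (J(K) = 5*3 = 15)
√(d(158) + J(-27*4)) = √(115 + 15) = √130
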